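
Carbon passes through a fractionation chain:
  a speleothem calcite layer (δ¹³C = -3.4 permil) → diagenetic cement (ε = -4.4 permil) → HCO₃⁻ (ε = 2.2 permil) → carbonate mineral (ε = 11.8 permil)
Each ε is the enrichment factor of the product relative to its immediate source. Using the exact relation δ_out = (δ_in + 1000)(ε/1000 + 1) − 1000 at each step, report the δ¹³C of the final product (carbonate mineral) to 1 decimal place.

step 1: δ = (-3.40 + 1000)·(-4.4/1000 + 1) − 1000 = -7.79 permil
step 2: δ = (-7.79 + 1000)·(2.2/1000 + 1) − 1000 = -5.60 permil
step 3: δ = (-5.60 + 1000)·(11.8/1000 + 1) − 1000 = 6.13 permil

6.1 permil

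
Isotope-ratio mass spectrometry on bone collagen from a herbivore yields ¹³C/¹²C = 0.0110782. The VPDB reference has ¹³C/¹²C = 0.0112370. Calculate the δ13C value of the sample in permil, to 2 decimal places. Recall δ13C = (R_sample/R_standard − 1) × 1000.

-14.13 permil

δ13C = (R_sample / R_standard − 1) × 1000
R_sample / R_standard = 0.0110782 / 0.0112370 = 0.985868
δ13C = (0.985868 − 1) × 1000 = -14.132 permil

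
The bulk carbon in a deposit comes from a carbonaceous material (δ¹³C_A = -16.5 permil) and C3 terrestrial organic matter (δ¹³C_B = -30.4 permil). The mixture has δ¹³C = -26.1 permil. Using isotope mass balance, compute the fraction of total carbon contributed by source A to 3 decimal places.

δ_mix = f_A·δ_A + (1 − f_A)·δ_B  ⇒  f_A = (δ_mix − δ_B)/(δ_A − δ_B)
f_A = (-26.1 − (-30.4)) / (-16.5 − (-30.4))
f_A = 4.3 / 13.9 = 0.3094

0.309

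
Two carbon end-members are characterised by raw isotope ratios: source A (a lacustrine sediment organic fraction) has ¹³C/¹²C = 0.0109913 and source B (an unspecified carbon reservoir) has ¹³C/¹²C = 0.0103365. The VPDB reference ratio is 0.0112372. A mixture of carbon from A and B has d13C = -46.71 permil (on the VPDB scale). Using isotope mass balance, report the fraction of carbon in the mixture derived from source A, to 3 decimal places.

δ_A = (0.0109913/0.0112372 − 1)×1000 = (0.978117 − 1)×1000 = -21.883 permil
δ_B = (0.0103365/0.0112372 − 1)×1000 = (0.919847 − 1)×1000 = -80.153 permil
f_A = (δ_mix − δ_B)/(δ_A − δ_B) = (-46.71 − (-80.153))/(-21.883 − (-80.153))
f_A = 33.443 / 58.271 = 0.5739

0.574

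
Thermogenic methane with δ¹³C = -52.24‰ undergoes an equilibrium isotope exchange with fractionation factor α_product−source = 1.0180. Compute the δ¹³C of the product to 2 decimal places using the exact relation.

δ_product = (δ_source + 1000)·α − 1000
δ_product = (-52.24 + 1000) × 1.0180 − 1000
δ_product = 964.820 − 1000 = -35.180‰

-35.18‰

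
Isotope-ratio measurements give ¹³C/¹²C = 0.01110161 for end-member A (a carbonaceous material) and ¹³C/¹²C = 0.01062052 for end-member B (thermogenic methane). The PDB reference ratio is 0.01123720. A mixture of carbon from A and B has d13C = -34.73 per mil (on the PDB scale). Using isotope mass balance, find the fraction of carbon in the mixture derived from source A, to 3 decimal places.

δ_A = (0.01110161/0.01123720 − 1)×1000 = (0.987934 − 1)×1000 = -12.066 per mil
δ_B = (0.01062052/0.01123720 − 1)×1000 = (0.945122 − 1)×1000 = -54.878 per mil
f_A = (δ_mix − δ_B)/(δ_A − δ_B) = (-34.73 − (-54.878))/(-12.066 − (-54.878))
f_A = 20.148 / 42.812 = 0.4706

0.471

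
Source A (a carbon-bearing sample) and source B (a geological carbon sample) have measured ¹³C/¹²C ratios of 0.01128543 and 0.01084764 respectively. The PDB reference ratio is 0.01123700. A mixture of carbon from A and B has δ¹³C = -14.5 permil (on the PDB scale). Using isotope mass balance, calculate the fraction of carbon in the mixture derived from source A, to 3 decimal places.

0.517

δ_A = (0.01128543/0.01123700 − 1)×1000 = (1.004310 − 1)×1000 = 4.310 permil
δ_B = (0.01084764/0.01123700 − 1)×1000 = (0.965350 − 1)×1000 = -34.650 permil
f_A = (δ_mix − δ_B)/(δ_A − δ_B) = (-14.5 − (-34.650))/(4.310 − (-34.650))
f_A = 20.150 / 38.960 = 0.5172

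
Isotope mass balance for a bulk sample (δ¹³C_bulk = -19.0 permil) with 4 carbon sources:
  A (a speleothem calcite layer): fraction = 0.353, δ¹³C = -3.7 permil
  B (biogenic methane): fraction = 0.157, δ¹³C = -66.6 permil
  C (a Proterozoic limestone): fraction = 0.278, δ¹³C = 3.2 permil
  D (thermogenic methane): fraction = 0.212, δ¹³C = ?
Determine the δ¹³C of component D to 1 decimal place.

Isotope mass balance: δ_bulk = Σ fᵢ·δᵢ.
-19.0 = 0.353×(-3.7) + 0.157×(-66.6) + 0.278×(3.2) + 0.212×δ_D
0.212·δ_D = -19.0 − (-10.873) = -8.127
δ_D = -8.127 / 0.212 = -38.34 permil

-38.3 permil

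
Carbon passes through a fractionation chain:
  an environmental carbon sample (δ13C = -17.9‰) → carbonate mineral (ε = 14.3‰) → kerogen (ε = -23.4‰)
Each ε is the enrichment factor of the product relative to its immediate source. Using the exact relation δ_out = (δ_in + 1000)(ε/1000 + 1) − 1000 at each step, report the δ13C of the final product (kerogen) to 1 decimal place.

-27.2‰

step 1: δ = (-17.90 + 1000)·(14.3/1000 + 1) − 1000 = -3.86‰
step 2: δ = (-3.86 + 1000)·(-23.4/1000 + 1) − 1000 = -27.17‰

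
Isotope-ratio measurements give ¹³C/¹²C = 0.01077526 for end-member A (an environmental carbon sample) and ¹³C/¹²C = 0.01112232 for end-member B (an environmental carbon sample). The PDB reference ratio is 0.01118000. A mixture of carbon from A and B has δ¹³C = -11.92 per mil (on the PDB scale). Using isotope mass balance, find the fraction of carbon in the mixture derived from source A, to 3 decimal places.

δ_A = (0.01077526/0.01118000 − 1)×1000 = (0.963798 − 1)×1000 = -36.202 per mil
δ_B = (0.01112232/0.01118000 − 1)×1000 = (0.994841 − 1)×1000 = -5.159 per mil
f_A = (δ_mix − δ_B)/(δ_A − δ_B) = (-11.92 − (-5.159))/(-36.202 − (-5.159))
f_A = -6.761 / -31.043 = 0.2178

0.218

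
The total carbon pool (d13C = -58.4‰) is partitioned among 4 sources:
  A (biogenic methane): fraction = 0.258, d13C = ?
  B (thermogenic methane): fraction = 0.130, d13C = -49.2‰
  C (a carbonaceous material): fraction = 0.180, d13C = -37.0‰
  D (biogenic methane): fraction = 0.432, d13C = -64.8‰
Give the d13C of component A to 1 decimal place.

-67.2‰

Isotope mass balance: δ_bulk = Σ fᵢ·δᵢ.
-58.4 = 0.258×δ_A + 0.130×(-49.2) + 0.180×(-37.0) + 0.432×(-64.8)
0.258·δ_A = -58.4 − (-41.050) = -17.350
δ_A = -17.350 / 0.258 = -67.25‰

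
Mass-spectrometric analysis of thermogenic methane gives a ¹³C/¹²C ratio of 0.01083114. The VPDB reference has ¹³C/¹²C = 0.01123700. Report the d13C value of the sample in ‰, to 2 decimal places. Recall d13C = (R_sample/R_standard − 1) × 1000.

d13C = (R_sample / R_standard − 1) × 1000
R_sample / R_standard = 0.01083114 / 0.01123700 = 0.963882
d13C = (0.963882 − 1) × 1000 = -36.118‰

-36.12‰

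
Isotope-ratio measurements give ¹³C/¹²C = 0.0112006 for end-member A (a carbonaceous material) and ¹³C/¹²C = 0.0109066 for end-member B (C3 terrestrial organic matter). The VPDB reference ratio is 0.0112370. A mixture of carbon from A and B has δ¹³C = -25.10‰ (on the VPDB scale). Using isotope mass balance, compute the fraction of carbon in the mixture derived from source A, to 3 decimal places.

0.164

δ_A = (0.0112006/0.0112370 − 1)×1000 = (0.996761 − 1)×1000 = -3.239‰
δ_B = (0.0109066/0.0112370 − 1)×1000 = (0.970597 − 1)×1000 = -29.403‰
f_A = (δ_mix − δ_B)/(δ_A − δ_B) = (-25.10 − (-29.403))/(-3.239 − (-29.403))
f_A = 4.303 / 26.164 = 0.1645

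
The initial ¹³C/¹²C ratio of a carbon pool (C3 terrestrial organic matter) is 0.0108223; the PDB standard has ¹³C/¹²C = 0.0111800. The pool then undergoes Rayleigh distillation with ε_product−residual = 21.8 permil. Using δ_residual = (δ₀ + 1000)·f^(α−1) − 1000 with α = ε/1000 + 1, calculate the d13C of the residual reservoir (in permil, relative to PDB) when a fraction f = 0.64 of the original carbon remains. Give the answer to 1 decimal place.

-41.4 permil

δ₀ = (0.0108223/0.0111800 − 1)×1000 = (0.968005 − 1)×1000 = -31.995 permil
α − 1 = ε/1000 = 0.0218
f^(α−1) = 0.64^(0.0218) = 0.990318
δ_res = (-31.995 + 1000) × 0.990318 − 1000 = 958.633 − 1000 = -41.37 permil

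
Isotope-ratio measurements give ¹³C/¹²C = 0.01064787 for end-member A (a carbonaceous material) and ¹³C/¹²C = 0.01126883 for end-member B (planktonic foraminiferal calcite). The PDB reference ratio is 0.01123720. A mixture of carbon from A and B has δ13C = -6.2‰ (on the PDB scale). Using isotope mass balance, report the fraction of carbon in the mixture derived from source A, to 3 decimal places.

0.163

δ_A = (0.01064787/0.01123720 − 1)×1000 = (0.947555 − 1)×1000 = -52.445‰
δ_B = (0.01126883/0.01123720 − 1)×1000 = (1.002815 − 1)×1000 = 2.815‰
f_A = (δ_mix − δ_B)/(δ_A − δ_B) = (-6.2 − (2.815))/(-52.445 − (2.815))
f_A = -9.015 / -55.259 = 0.1631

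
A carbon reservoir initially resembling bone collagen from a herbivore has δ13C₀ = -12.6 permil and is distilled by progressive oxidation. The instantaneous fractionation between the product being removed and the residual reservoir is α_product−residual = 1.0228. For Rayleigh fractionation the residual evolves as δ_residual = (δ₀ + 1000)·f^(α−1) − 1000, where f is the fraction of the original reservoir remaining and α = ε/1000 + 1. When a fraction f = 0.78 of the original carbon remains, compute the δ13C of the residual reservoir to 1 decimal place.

-18.2 permil

Rayleigh residual: δ_res = (δ₀ + 1000)·f^(α−1) − 1000
α − 1 = 0.02280
f^(α−1) = 0.78^(0.02280) = 0.994351
δ_res = (-12.6 + 1000) × 0.994351 − 1000 = 981.822 − 1000 = -18.18 permil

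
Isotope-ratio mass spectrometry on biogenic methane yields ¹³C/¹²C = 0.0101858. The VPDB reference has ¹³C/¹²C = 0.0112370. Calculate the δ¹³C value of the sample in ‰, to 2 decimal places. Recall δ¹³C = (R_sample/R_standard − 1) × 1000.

-93.55‰

δ¹³C = (R_sample / R_standard − 1) × 1000
R_sample / R_standard = 0.0101858 / 0.0112370 = 0.906452
δ¹³C = (0.906452 − 1) × 1000 = -93.548‰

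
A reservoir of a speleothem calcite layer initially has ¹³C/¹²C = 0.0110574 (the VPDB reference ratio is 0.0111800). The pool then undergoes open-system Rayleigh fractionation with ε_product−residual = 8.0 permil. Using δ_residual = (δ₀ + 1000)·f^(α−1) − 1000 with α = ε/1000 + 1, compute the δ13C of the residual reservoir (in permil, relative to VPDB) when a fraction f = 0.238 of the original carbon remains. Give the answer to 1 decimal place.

-22.3 permil

δ₀ = (0.0110574/0.0111800 − 1)×1000 = (0.989034 − 1)×1000 = -10.966 permil
α − 1 = ε/1000 = 0.0080
f^(α−1) = 0.238^(0.0080) = 0.988582
δ_res = (-10.966 + 1000) × 0.988582 − 1000 = 977.741 − 1000 = -22.26 permil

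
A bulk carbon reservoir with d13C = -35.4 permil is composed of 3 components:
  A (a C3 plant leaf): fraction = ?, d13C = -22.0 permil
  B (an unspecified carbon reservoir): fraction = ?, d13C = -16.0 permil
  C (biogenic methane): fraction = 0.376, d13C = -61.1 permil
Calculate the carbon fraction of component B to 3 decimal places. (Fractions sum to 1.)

Let f_B and f_A be the unknown fractions; fractions sum to 1 so f_B + f_A = 0.624.
Mass balance: Σ fᵢ·δᵢ = δ_bulk ⇒ f_B·(-16.0) + f_A·(-22.0) = -35.4 − (-22.974) = -12.426
Substitute f_A = 0.624 − f_B:
f_B·(-16.0 − -22.0) = -12.426 − 0.624×(-22.0) = 1.302
f_B = 1.302 / 6.0 = 0.2169

0.217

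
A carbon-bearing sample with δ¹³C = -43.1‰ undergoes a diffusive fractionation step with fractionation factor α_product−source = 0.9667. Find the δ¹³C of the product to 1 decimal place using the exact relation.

δ_product = (δ_source + 1000)·α − 1000
δ_product = (-43.1 + 1000) × 0.9667 − 1000
δ_product = 925.035 − 1000 = -74.96‰

-75.0‰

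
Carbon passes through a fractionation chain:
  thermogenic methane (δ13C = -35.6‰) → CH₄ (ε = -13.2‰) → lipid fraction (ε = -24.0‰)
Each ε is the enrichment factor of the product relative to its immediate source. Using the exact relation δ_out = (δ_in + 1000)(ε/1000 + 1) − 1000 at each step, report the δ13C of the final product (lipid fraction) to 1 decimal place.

step 1: δ = (-35.60 + 1000)·(-13.2/1000 + 1) − 1000 = -48.33‰
step 2: δ = (-48.33 + 1000)·(-24.0/1000 + 1) − 1000 = -71.17‰

-71.2‰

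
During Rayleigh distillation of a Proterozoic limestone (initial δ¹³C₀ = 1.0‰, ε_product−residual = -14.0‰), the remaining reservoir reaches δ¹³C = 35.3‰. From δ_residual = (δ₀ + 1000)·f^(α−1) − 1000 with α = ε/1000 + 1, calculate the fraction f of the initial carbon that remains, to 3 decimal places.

α − 1 = ε/1000 = -0.0140
(δ_res + 1000)/(δ₀ + 1000) = (35.3 + 1000)/(1.0 + 1000) = 1035.3/1001.0 = 1.034266
f = 1.034266^(1/-0.0140) = exp(ln(1.034266)/-0.0140) = exp(0.03369/-0.0140)
f = exp(-2.4066) = 0.0901

0.090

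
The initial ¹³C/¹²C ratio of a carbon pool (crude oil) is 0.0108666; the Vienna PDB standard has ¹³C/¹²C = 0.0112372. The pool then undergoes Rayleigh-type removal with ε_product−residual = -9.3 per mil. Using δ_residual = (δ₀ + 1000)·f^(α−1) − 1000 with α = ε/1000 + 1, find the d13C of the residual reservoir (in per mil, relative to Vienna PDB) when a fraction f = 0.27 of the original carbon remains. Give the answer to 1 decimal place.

-21.1 per mil

δ₀ = (0.0108666/0.0112372 − 1)×1000 = (0.967020 − 1)×1000 = -32.980 per mil
α − 1 = ε/1000 = -0.0093
f^(α−1) = 0.27^(-0.0093) = 1.012251
δ_res = (-32.980 + 1000) × 1.012251 − 1000 = 978.867 − 1000 = -21.13 per mil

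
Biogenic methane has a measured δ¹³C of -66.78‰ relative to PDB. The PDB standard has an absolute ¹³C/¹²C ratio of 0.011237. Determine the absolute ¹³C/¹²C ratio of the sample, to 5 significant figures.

R_sample = R_standard × (δ¹³C/1000 + 1)
R_sample = 0.011237 × (-66.78/1000 + 1) = 0.011237 × 0.933220
R_sample = 0.0104866

0.010487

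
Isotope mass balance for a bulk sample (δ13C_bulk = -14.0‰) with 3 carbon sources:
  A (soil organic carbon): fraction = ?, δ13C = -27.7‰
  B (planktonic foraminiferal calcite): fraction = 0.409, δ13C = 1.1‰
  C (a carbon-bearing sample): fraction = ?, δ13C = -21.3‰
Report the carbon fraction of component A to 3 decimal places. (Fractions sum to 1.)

Let f_A and f_C be the unknown fractions; fractions sum to 1 so f_A + f_C = 0.591.
Mass balance: Σ fᵢ·δᵢ = δ_bulk ⇒ f_A·(-27.7) + f_C·(-21.3) = -14.0 − (0.450) = -14.450
Substitute f_C = 0.591 − f_A:
f_A·(-27.7 − -21.3) = -14.450 − 0.591×(-21.3) = -1.862
f_A = -1.862 / -6.4 = 0.2909

0.291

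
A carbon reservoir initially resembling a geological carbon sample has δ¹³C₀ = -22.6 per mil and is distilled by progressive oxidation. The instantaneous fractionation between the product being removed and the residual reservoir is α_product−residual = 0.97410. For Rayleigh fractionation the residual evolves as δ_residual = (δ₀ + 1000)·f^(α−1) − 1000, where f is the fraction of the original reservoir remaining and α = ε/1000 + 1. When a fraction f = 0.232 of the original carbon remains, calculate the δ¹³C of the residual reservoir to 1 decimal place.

15.1 per mil

Rayleigh residual: δ_res = (δ₀ + 1000)·f^(α−1) − 1000
α − 1 = -0.02590
f^(α−1) = 0.232^(-0.02590) = 1.038565
δ_res = (-22.6 + 1000) × 1.038565 − 1000 = 1015.094 − 1000 = 15.09 per mil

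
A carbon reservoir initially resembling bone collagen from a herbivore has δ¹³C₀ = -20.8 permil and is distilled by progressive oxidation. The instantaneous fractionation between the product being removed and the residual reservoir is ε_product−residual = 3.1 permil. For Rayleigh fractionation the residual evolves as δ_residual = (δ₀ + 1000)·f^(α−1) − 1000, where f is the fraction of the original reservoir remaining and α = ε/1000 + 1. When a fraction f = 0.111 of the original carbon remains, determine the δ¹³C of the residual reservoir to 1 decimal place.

Rayleigh residual: δ_res = (δ₀ + 1000)·f^(α−1) − 1000
α = ε/1000 + 1 = 1.00310, so α − 1 = 0.00310
f^(α−1) = 0.111^(0.00310) = 0.993209
δ_res = (-20.8 + 1000) × 0.993209 − 1000 = 972.550 − 1000 = -27.45 permil

-27.5 permil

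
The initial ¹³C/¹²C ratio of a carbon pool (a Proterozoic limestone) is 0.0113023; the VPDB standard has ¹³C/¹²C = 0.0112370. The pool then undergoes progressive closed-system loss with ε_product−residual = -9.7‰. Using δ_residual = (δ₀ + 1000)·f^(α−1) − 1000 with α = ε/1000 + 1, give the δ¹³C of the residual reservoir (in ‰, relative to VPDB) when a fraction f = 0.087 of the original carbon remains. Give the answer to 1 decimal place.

δ₀ = (0.0113023/0.0112370 − 1)×1000 = (1.005811 − 1)×1000 = 5.811‰
α − 1 = ε/1000 = -0.0097
f^(α−1) = 0.087^(-0.0097) = 1.023969
δ_res = (5.811 + 1000) × 1.023969 − 1000 = 1029.919 − 1000 = 29.92‰

29.9‰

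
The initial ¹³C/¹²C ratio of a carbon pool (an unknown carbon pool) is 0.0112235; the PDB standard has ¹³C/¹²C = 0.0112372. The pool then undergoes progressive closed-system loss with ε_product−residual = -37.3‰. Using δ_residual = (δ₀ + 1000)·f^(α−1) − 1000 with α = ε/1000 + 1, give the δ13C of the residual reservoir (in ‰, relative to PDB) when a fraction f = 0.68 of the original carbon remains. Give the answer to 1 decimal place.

δ₀ = (0.0112235/0.0112372 − 1)×1000 = (0.998781 − 1)×1000 = -1.219‰
α − 1 = ε/1000 = -0.0373
f^(α−1) = 0.68^(-0.0373) = 1.014489
δ_res = (-1.219 + 1000) × 1.014489 − 1000 = 1013.252 − 1000 = 13.25‰

13.3‰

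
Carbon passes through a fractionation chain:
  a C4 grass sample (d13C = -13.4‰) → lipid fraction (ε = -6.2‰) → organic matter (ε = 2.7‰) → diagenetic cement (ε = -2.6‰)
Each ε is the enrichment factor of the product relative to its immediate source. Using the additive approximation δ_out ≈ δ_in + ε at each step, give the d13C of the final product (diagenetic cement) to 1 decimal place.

-19.5‰

step 1: δ ≈ -13.4 + (-6.2) = -19.6‰
step 2: δ ≈ -19.6 + (2.7) = -16.9‰
step 3: δ ≈ -16.9 + (-2.6) = -19.5‰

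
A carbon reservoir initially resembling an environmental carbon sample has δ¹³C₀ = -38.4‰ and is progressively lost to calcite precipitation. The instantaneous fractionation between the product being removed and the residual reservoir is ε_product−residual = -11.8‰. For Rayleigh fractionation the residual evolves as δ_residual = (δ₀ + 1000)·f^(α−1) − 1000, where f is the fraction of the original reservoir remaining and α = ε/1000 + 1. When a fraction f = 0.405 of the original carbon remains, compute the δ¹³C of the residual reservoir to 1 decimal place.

Rayleigh residual: δ_res = (δ₀ + 1000)·f^(α−1) − 1000
α = ε/1000 + 1 = 0.98820, so α − 1 = -0.01180
f^(α−1) = 0.405^(-0.01180) = 1.010723
δ_res = (-38.4 + 1000) × 1.010723 − 1000 = 971.911 − 1000 = -28.09‰

-28.1‰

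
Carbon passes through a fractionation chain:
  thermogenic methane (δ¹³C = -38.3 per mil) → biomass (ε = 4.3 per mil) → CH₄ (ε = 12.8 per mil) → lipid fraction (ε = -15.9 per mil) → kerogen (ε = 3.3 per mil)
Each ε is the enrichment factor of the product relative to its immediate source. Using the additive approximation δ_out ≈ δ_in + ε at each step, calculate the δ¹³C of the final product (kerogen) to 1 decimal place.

step 1: δ ≈ -38.3 + (4.3) = -34.0 per mil
step 2: δ ≈ -34.0 + (12.8) = -21.2 per mil
step 3: δ ≈ -21.2 + (-15.9) = -37.1 per mil
step 4: δ ≈ -37.1 + (3.3) = -33.8 per mil

-33.8 per mil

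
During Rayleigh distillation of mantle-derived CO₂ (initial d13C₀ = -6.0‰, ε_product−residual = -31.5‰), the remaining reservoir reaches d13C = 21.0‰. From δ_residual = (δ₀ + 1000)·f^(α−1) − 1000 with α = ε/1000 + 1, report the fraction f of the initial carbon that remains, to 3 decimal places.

α − 1 = ε/1000 = -0.0315
(δ_res + 1000)/(δ₀ + 1000) = (21.0 + 1000)/(-6.0 + 1000) = 1021.0/994.0 = 1.027163
f = 1.027163^(1/-0.0315) = exp(ln(1.027163)/-0.0315) = exp(0.02680/-0.0315)
f = exp(-0.8508) = 0.4271

0.427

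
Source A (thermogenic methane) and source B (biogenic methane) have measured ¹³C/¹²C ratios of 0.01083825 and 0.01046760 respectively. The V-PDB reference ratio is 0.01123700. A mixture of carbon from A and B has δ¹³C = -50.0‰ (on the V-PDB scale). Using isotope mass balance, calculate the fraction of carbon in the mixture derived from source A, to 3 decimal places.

δ_A = (0.01083825/0.01123700 − 1)×1000 = (0.964515 − 1)×1000 = -35.485‰
δ_B = (0.01046760/0.01123700 − 1)×1000 = (0.931530 − 1)×1000 = -68.470‰
f_A = (δ_mix − δ_B)/(δ_A − δ_B) = (-50.0 − (-68.470))/(-35.485 − (-68.470))
f_A = 18.470 / 32.985 = 0.5600

0.560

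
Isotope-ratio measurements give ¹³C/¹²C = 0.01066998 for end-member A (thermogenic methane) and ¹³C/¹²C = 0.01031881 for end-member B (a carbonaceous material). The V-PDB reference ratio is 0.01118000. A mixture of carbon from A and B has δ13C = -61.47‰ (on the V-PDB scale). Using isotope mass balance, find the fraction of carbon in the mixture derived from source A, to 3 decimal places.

0.495

δ_A = (0.01066998/0.01118000 − 1)×1000 = (0.954381 − 1)×1000 = -45.619‰
δ_B = (0.01031881/0.01118000 − 1)×1000 = (0.922970 − 1)×1000 = -77.030‰
f_A = (δ_mix − δ_B)/(δ_A − δ_B) = (-61.47 − (-77.030))/(-45.619 − (-77.030))
f_A = 15.560 / 31.411 = 0.4954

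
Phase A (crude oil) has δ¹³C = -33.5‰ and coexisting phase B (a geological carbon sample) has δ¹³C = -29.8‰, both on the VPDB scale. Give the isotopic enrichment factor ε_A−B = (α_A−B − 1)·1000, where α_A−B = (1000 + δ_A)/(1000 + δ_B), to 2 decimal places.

-3.81‰

α_A−B = (1000 + -33.5) / (1000 + -29.8) = 966.5 / 970.2 = 0.996186
ε_A−B = (0.996186 − 1) × 1000 = -3.814‰
(The approximation ε ≈ δ_A − δ_B would give -3.7‰.)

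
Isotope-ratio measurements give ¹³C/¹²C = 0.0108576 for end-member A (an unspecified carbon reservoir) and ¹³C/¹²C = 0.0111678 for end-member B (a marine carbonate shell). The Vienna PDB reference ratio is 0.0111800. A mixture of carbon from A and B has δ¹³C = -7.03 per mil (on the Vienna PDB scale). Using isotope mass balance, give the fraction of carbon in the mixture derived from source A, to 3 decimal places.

δ_A = (0.0108576/0.0111800 − 1)×1000 = (0.971163 − 1)×1000 = -28.837 per mil
δ_B = (0.0111678/0.0111800 − 1)×1000 = (0.998909 − 1)×1000 = -1.091 per mil
f_A = (δ_mix − δ_B)/(δ_A − δ_B) = (-7.03 − (-1.091))/(-28.837 − (-1.091))
f_A = -5.939 / -27.746 = 0.2140

0.214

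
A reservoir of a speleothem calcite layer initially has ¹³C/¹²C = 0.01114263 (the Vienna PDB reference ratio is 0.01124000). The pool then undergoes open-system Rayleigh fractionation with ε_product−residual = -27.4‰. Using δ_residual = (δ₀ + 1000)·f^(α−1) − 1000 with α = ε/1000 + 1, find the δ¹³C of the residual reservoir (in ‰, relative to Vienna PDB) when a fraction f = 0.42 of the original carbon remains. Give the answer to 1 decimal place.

15.2‰

δ₀ = (0.01114263/0.01124000 − 1)×1000 = (0.991337 − 1)×1000 = -8.663‰
α − 1 = ε/1000 = -0.0274
f^(α−1) = 0.42^(-0.0274) = 1.024054
δ_res = (-8.663 + 1000) × 1.024054 − 1000 = 1015.183 − 1000 = 15.18‰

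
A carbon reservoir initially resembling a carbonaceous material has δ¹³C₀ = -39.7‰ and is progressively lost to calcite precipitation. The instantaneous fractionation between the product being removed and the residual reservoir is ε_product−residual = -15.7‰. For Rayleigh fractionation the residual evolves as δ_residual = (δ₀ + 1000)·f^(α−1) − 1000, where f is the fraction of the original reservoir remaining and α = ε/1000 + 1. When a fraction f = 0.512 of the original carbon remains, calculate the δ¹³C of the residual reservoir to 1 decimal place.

Rayleigh residual: δ_res = (δ₀ + 1000)·f^(α−1) − 1000
α = ε/1000 + 1 = 0.98430, so α − 1 = -0.01570
f^(α−1) = 0.512^(-0.01570) = 1.010565
δ_res = (-39.7 + 1000) × 1.010565 − 1000 = 970.446 − 1000 = -29.55‰

-29.6‰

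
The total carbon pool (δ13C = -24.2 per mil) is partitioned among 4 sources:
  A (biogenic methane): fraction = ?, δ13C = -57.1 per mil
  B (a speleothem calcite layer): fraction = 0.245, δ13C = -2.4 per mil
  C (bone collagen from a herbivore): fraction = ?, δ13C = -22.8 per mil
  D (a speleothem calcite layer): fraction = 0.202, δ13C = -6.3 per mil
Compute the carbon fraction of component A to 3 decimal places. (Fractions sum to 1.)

Let f_A and f_C be the unknown fractions; fractions sum to 1 so f_A + f_C = 0.553.
Mass balance: Σ fᵢ·δᵢ = δ_bulk ⇒ f_A·(-57.1) + f_C·(-22.8) = -24.2 − (-1.861) = -22.339
Substitute f_C = 0.553 − f_A:
f_A·(-57.1 − -22.8) = -22.339 − 0.553×(-22.8) = -9.731
f_A = -9.731 / -34.3 = 0.2837

0.284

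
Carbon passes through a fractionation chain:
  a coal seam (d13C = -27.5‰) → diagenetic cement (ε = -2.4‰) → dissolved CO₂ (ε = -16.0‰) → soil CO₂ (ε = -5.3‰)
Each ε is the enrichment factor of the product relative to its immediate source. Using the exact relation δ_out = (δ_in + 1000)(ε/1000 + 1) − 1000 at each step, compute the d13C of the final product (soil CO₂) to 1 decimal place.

step 1: δ = (-27.50 + 1000)·(-2.4/1000 + 1) − 1000 = -29.83‰
step 2: δ = (-29.83 + 1000)·(-16.0/1000 + 1) − 1000 = -45.36‰
step 3: δ = (-45.36 + 1000)·(-5.3/1000 + 1) − 1000 = -50.42‰

-50.4‰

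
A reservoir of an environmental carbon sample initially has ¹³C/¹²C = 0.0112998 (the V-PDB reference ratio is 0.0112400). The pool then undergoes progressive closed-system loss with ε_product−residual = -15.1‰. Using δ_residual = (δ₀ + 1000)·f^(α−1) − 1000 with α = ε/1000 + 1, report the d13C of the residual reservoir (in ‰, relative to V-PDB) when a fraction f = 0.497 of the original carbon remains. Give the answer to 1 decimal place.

δ₀ = (0.0112998/0.0112400 − 1)×1000 = (1.005320 − 1)×1000 = 5.320‰
α − 1 = ε/1000 = -0.0151
f^(α−1) = 0.497^(-0.0151) = 1.010613
δ_res = (5.320 + 1000) × 1.010613 − 1000 = 1015.990 − 1000 = 15.99‰

16.0‰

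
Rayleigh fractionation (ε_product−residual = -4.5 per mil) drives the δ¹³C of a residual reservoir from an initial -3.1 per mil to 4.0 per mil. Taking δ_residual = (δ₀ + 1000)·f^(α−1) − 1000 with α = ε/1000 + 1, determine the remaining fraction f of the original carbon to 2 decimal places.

0.21

α − 1 = ε/1000 = -0.0045
(δ_res + 1000)/(δ₀ + 1000) = (4.0 + 1000)/(-3.1 + 1000) = 1004.0/996.9 = 1.007122
f = 1.007122^(1/-0.0045) = exp(ln(1.007122)/-0.0045) = exp(0.00710/-0.0045)
f = exp(-1.5771) = 0.2066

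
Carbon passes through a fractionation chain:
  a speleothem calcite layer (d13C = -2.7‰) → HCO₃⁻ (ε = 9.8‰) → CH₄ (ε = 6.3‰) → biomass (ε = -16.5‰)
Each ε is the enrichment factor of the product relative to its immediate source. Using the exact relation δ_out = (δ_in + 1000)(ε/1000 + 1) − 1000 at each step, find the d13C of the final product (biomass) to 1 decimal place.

step 1: δ = (-2.70 + 1000)·(9.8/1000 + 1) − 1000 = 7.07‰
step 2: δ = (7.07 + 1000)·(6.3/1000 + 1) − 1000 = 13.42‰
step 3: δ = (13.42 + 1000)·(-16.5/1000 + 1) − 1000 = -3.30‰

-3.3‰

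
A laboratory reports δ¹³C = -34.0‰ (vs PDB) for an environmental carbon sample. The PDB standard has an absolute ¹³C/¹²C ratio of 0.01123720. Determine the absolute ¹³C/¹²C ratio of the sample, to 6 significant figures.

R_sample = R_standard × (δ¹³C/1000 + 1)
R_sample = 0.01123720 × (-34.0/1000 + 1) = 0.01123720 × 0.966000
R_sample = 0.0108551

0.0108551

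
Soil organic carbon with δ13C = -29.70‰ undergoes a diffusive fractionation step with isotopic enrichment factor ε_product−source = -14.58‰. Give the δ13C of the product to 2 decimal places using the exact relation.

-43.85‰

To first order, δ_product ≈ δ_source + ε = -44.28‰.
Exactly, δ_product = (δ_source + 1000)·(ε/1000 + 1) − 1000.
δ_product = (-29.70 + 1000) × (-14.58/1000 + 1) − 1000
δ_product = -43.847‰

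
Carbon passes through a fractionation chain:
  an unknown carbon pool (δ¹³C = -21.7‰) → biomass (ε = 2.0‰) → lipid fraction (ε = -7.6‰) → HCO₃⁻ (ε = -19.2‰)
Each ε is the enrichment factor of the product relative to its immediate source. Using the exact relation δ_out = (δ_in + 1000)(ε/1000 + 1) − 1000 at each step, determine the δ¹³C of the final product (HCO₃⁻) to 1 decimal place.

step 1: δ = (-21.70 + 1000)·(2.0/1000 + 1) − 1000 = -19.74‰
step 2: δ = (-19.74 + 1000)·(-7.6/1000 + 1) − 1000 = -27.19‰
step 3: δ = (-27.19 + 1000)·(-19.2/1000 + 1) − 1000 = -45.87‰

-45.9‰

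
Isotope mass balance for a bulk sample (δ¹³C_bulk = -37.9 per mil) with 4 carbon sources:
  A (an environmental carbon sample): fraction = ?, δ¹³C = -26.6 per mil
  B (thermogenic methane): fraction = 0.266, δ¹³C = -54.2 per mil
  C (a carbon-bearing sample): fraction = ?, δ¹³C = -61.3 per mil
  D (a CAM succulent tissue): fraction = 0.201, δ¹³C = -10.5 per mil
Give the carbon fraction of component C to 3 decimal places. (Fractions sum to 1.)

0.207

Let f_C and f_A be the unknown fractions; fractions sum to 1 so f_C + f_A = 0.533.
Mass balance: Σ fᵢ·δᵢ = δ_bulk ⇒ f_C·(-61.3) + f_A·(-26.6) = -37.9 − (-16.528) = -21.372
Substitute f_A = 0.533 − f_C:
f_C·(-61.3 − -26.6) = -21.372 − 0.533×(-26.6) = -7.194
f_C = -7.194 / -34.7 = 0.2073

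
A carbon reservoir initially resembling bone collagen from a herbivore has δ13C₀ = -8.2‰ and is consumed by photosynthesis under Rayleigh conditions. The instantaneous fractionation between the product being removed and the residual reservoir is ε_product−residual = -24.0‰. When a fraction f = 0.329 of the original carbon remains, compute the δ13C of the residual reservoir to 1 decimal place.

18.6‰

Rayleigh residual: δ_res = (δ₀ + 1000)·f^(α−1) − 1000
α = ε/1000 + 1 = 0.97600, so α − 1 = -0.02400
f^(α−1) = 0.329^(-0.02400) = 1.027040
δ_res = (-8.2 + 1000) × 1.027040 − 1000 = 1018.618 − 1000 = 18.62‰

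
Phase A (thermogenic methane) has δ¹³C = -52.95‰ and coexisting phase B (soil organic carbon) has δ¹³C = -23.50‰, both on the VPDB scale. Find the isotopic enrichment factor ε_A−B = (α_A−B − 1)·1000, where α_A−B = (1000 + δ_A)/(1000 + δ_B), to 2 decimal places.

α_A−B = (1000 + -52.95) / (1000 + -23.50) = 947.05 / 976.50 = 0.969841
ε_A−B = (0.969841 − 1) × 1000 = -30.159‰
(The approximation ε ≈ δ_A − δ_B would give -29.45‰.)

-30.16‰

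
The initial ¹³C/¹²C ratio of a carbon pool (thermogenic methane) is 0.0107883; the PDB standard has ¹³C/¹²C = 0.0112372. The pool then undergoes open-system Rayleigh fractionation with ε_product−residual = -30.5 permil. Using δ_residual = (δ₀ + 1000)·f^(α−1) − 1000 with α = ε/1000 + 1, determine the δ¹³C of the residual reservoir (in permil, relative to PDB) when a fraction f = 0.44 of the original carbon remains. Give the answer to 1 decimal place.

-15.6 permil

δ₀ = (0.0107883/0.0112372 − 1)×1000 = (0.960052 − 1)×1000 = -39.948 permil
α − 1 = ε/1000 = -0.0305
f^(α−1) = 0.44^(-0.0305) = 1.025356
δ_res = (-39.948 + 1000) × 1.025356 − 1000 = 984.395 − 1000 = -15.60 permil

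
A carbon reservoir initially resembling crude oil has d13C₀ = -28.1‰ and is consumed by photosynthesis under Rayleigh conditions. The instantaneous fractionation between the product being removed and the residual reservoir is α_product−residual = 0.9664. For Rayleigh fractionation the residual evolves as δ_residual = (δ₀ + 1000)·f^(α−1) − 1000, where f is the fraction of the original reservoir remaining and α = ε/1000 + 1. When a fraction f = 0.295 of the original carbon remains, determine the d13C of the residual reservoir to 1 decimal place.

Rayleigh residual: δ_res = (δ₀ + 1000)·f^(α−1) − 1000
α − 1 = -0.03360
f^(α−1) = 0.295^(-0.03360) = 1.041871
δ_res = (-28.1 + 1000) × 1.041871 − 1000 = 1012.594 − 1000 = 12.59‰

12.6‰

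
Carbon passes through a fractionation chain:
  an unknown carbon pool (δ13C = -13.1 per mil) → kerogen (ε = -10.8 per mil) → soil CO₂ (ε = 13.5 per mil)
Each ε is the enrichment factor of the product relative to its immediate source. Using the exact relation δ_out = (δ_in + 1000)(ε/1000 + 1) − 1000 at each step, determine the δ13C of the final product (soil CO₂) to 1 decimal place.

step 1: δ = (-13.10 + 1000)·(-10.8/1000 + 1) − 1000 = -23.76 per mil
step 2: δ = (-23.76 + 1000)·(13.5/1000 + 1) − 1000 = -10.58 per mil

-10.6 per mil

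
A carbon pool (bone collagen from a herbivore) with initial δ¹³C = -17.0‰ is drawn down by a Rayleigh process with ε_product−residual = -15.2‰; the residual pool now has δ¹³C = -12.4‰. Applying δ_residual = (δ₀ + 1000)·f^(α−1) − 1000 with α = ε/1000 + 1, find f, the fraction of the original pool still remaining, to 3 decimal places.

0.736

α − 1 = ε/1000 = -0.0152
(δ_res + 1000)/(δ₀ + 1000) = (-12.4 + 1000)/(-17.0 + 1000) = 987.6/983.0 = 1.004680
f = 1.004680^(1/-0.0152) = exp(ln(1.004680)/-0.0152) = exp(0.00467/-0.0152)
f = exp(-0.3071) = 0.7355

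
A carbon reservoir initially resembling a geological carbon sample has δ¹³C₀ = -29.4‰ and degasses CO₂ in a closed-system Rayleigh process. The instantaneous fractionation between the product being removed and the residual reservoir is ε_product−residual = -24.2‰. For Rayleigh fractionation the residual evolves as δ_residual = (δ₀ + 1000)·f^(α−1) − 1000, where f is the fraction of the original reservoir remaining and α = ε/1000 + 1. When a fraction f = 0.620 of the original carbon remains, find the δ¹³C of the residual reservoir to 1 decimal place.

Rayleigh residual: δ_res = (δ₀ + 1000)·f^(α−1) − 1000
α = ε/1000 + 1 = 0.97580, so α − 1 = -0.02420
f^(α−1) = 0.620^(-0.02420) = 1.011636
δ_res = (-29.4 + 1000) × 1.011636 − 1000 = 981.894 − 1000 = -18.11‰

-18.1‰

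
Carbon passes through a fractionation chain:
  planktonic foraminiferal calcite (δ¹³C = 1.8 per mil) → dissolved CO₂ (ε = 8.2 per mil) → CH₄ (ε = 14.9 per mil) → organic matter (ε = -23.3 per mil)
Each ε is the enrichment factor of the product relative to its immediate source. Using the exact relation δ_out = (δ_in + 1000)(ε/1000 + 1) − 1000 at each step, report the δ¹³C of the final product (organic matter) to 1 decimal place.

step 1: δ = (1.80 + 1000)·(8.2/1000 + 1) − 1000 = 10.01 per mil
step 2: δ = (10.01 + 1000)·(14.9/1000 + 1) − 1000 = 25.06 per mil
step 3: δ = (25.06 + 1000)·(-23.3/1000 + 1) − 1000 = 1.18 per mil

1.2 per mil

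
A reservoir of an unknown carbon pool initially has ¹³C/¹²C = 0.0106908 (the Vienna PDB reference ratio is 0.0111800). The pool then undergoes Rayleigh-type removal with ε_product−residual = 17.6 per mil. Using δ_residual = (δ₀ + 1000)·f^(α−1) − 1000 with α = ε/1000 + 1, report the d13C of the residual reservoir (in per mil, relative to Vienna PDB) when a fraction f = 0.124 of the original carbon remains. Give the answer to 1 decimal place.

-78.3 per mil

δ₀ = (0.0106908/0.0111800 − 1)×1000 = (0.956243 − 1)×1000 = -43.757 per mil
α − 1 = ε/1000 = 0.0176
f^(α−1) = 0.124^(0.0176) = 0.963927
δ_res = (-43.757 + 1000) × 0.963927 − 1000 = 921.749 − 1000 = -78.25 per mil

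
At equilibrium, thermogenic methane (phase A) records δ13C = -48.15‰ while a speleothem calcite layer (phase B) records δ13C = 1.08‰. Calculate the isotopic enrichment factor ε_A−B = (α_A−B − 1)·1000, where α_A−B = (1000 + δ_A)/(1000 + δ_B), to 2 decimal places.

α_A−B = (1000 + -48.15) / (1000 + 1.08) = 951.85 / 1001.08 = 0.950823
ε_A−B = (0.950823 − 1) × 1000 = -49.177‰
(The approximation ε ≈ δ_A − δ_B would give -49.23‰.)

-49.18‰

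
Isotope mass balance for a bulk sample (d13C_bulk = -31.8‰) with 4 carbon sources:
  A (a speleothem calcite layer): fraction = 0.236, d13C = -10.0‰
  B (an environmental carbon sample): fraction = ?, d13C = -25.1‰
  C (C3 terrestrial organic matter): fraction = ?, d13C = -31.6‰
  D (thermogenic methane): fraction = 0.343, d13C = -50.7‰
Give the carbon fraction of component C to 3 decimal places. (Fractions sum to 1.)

Let f_C and f_B be the unknown fractions; fractions sum to 1 so f_C + f_B = 0.421.
Mass balance: Σ fᵢ·δᵢ = δ_bulk ⇒ f_C·(-31.6) + f_B·(-25.1) = -31.8 − (-19.750) = -12.050
Substitute f_B = 0.421 − f_C:
f_C·(-31.6 − -25.1) = -12.050 − 0.421×(-25.1) = -1.483
f_C = -1.483 / -6.5 = 0.2281

0.228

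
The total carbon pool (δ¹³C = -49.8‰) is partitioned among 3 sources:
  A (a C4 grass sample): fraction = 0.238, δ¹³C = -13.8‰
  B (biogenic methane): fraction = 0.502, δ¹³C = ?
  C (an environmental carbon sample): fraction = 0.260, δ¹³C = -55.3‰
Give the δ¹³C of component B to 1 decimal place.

-64.0‰

Isotope mass balance: δ_bulk = Σ fᵢ·δᵢ.
-49.8 = 0.238×(-13.8) + 0.502×δ_B + 0.260×(-55.3)
0.502·δ_B = -49.8 − (-17.662) = -32.138
δ_B = -32.138 / 0.502 = -64.02‰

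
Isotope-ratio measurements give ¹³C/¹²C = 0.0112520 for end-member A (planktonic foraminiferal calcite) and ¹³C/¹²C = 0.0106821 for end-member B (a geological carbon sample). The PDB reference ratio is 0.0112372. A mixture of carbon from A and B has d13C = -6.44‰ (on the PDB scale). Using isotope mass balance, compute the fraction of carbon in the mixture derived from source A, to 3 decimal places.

0.847

δ_A = (0.0112520/0.0112372 − 1)×1000 = (1.001317 − 1)×1000 = 1.317‰
δ_B = (0.0106821/0.0112372 − 1)×1000 = (0.950602 − 1)×1000 = -49.398‰
f_A = (δ_mix − δ_B)/(δ_A − δ_B) = (-6.44 − (-49.398))/(1.317 − (-49.398))
f_A = 42.958 / 50.715 = 0.8470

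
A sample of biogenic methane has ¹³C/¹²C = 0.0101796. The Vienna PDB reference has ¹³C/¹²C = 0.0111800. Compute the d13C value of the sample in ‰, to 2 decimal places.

-89.48‰

d13C = (R_sample / R_standard − 1) × 1000
R_sample / R_standard = 0.0101796 / 0.0111800 = 0.910519
d13C = (0.910519 − 1) × 1000 = -89.481‰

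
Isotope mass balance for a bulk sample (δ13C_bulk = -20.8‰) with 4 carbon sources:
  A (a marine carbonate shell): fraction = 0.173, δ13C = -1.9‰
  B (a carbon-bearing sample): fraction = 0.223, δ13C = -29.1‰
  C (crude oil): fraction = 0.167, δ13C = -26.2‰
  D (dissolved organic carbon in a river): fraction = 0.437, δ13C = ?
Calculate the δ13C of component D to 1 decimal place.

-22.0‰

Isotope mass balance: δ_bulk = Σ fᵢ·δᵢ.
-20.8 = 0.173×(-1.9) + 0.223×(-29.1) + 0.167×(-26.2) + 0.437×δ_D
0.437·δ_D = -20.8 − (-11.193) = -9.607
δ_D = -9.607 / 0.437 = -21.98‰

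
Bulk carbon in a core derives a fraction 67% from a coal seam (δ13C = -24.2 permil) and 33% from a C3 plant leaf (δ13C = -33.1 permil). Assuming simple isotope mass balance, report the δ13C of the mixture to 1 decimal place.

δ_mix = f_A·δ_A + f_B·δ_B
δ_mix = 0.67 × (-24.2) + 0.33 × (-33.1)
δ_mix = -16.21 + -10.92 = -27.14 permil

-27.1 permil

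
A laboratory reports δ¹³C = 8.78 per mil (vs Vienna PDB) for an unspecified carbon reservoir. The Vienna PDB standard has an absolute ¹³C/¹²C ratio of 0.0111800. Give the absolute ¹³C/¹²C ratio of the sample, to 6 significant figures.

0.0112782

R_sample = R_standard × (δ¹³C/1000 + 1)
R_sample = 0.0111800 × (8.78/1000 + 1) = 0.0111800 × 1.008780
R_sample = 0.0112782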